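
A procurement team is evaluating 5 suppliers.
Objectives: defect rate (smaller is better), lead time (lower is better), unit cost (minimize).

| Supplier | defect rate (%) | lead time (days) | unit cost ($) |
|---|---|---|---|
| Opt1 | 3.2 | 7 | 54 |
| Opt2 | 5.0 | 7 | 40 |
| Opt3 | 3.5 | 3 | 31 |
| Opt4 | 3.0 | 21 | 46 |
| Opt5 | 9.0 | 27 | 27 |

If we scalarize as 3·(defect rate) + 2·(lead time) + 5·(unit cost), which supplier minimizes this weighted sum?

Opt1: 3·3.2 + 2·7 + 5·54 = 293.6
Opt2: 3·5.0 + 2·7 + 5·40 = 229.0
Opt3: 3·3.5 + 2·3 + 5·31 = 171.5
Opt4: 3·3.0 + 2·21 + 5·46 = 281.0
Opt5: 3·9.0 + 2·27 + 5·27 = 216.0
Lowest: Opt3 at 171.5.

Opt3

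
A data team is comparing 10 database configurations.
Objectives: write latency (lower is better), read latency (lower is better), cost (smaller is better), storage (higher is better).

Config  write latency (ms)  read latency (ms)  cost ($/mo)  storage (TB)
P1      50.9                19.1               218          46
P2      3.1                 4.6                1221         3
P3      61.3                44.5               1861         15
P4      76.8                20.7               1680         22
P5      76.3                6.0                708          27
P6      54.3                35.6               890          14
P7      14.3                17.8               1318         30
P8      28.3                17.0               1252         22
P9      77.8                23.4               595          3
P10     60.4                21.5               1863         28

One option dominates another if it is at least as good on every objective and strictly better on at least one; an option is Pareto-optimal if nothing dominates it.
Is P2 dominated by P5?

No

P5 vs P2: P5 is worse on write latency (76.3 vs 3.1), so it does not dominate P2.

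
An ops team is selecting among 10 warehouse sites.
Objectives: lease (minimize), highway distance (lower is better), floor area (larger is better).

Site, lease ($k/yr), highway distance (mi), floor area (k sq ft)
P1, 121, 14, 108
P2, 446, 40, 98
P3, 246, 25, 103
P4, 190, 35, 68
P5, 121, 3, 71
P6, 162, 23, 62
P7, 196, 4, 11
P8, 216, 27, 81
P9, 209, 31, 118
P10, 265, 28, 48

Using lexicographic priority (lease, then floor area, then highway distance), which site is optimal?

First minimize lease: best is 121, kept {P1, P5}.
Then maximize floor area: best is 108, kept {P1}.

P1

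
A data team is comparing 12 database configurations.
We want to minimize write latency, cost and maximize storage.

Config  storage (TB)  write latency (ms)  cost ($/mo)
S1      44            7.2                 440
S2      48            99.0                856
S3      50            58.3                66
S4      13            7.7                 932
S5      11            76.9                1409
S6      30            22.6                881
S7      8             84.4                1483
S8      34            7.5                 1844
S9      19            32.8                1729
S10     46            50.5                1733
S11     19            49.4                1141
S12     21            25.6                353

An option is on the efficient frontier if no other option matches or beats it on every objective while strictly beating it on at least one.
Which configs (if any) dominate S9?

S1, S6, S12

S1: storage 44≥19, write latency 7.2≤32.8, cost 440≤1729 — dominates S9.
S6: storage 30≥19, write latency 22.6≤32.8, cost 881≤1729 — dominates S9.
S12: storage 21≥19, write latency 25.6≤32.8, cost 353≤1729 — dominates S9.
Others (S2, S3, S4, S5, S7, S8, S10, S11) are each worse than S9 on at least one objective.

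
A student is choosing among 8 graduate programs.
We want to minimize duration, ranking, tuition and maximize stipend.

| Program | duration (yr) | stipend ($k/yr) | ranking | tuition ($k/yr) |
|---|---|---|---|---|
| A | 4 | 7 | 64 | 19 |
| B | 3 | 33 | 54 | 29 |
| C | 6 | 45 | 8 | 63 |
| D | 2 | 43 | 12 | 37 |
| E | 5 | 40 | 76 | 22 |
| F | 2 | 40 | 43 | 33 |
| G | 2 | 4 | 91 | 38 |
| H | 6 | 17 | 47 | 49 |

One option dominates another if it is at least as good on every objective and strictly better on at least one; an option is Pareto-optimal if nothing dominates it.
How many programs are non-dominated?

6

A: not dominated (best tuition).
B: not dominated.
C: not dominated (best stipend).
D: not dominated.
E: not dominated.
F: not dominated.
G: dominated by D (duration 2≤2, stipend 43≥4, ranking 12≤91, tuition 37≤38).
H: dominated by D (duration 2≤6, stipend 43≥17, ranking 12≤47, tuition 37≤49).
Pareto-optimal: A, B, C, D, E, F → 6.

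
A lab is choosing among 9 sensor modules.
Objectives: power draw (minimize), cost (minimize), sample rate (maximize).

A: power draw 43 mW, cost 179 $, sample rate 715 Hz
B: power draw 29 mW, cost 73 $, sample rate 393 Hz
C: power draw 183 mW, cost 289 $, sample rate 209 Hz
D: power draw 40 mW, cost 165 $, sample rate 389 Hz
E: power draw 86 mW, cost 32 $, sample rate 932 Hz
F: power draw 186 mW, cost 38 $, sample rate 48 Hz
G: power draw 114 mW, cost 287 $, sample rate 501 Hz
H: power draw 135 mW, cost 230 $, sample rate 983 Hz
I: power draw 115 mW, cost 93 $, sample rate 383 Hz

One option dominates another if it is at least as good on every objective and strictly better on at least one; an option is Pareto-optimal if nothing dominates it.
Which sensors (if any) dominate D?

B

B: power draw 29≤40, cost 73≤165, sample rate 393≥389 — dominates D.
Others (A, C, E, F, G, H, I) are each worse than D on at least one objective.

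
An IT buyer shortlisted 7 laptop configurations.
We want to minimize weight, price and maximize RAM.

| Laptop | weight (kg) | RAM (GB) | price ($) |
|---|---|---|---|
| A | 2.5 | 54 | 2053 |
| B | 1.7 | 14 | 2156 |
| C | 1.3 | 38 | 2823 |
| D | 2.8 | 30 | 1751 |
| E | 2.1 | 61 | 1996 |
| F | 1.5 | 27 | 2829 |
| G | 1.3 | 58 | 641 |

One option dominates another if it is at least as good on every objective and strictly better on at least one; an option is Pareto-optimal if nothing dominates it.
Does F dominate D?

F vs D: F is worse on RAM (27 vs 30), so it does not dominate D.

No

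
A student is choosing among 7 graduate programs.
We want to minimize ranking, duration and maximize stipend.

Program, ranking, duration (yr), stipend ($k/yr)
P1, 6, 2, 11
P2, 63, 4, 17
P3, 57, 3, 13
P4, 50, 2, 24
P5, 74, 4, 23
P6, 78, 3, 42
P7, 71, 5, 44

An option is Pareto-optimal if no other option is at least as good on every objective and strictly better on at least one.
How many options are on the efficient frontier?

4

P1: not dominated (best ranking).
P2: dominated by P4 (ranking 50≤63, duration 2≤4, stipend 24≥17).
P3: dominated by P4 (ranking 50≤57, duration 2≤3, stipend 24≥13).
P4: not dominated.
P5: dominated by P4 (ranking 50≤74, duration 2≤4, stipend 24≥23).
P6: not dominated.
P7: not dominated (best stipend).
Pareto-optimal: P1, P4, P6, P7 → 4.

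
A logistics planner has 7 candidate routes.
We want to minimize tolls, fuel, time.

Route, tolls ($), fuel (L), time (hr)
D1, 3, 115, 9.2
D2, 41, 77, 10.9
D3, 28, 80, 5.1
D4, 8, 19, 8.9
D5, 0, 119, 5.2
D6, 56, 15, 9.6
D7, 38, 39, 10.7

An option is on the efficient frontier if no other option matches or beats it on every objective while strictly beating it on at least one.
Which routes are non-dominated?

D1: not dominated.
D2: dominated by D4 (tolls 8≤41, fuel 19≤77, time 8.9≤10.9).
D3: not dominated (best time).
D4: not dominated.
D5: not dominated (best tolls).
D6: not dominated (best fuel).
D7: dominated by D4 (tolls 8≤38, fuel 19≤39, time 8.9≤10.7).

D1, D3, D4, D5, D6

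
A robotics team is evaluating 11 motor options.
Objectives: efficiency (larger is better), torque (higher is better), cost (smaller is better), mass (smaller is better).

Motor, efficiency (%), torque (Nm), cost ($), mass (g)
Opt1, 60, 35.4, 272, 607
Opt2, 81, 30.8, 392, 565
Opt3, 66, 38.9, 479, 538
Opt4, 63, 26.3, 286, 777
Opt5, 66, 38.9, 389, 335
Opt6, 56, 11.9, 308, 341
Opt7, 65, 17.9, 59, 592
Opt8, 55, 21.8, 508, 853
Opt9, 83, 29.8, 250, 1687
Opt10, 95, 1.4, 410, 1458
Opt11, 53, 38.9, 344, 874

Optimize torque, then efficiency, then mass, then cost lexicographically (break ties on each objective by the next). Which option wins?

First maximize torque: best is 38.9, kept {Opt3, Opt5, Opt11}.
Then maximize efficiency: best is 66, kept {Opt3, Opt5}.
Then minimize mass: best is 335, kept {Opt5}.

Opt5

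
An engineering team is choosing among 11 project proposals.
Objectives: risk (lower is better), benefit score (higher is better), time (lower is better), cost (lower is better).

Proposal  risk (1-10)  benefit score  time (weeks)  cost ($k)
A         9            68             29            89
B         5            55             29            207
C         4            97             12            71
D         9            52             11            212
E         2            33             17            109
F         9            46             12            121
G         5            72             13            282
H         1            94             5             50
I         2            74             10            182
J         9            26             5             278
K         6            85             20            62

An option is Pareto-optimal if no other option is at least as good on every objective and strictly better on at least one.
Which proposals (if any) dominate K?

H: risk 1≤6, benefit score 94≥85, time 5≤20, cost 50≤62 — dominates K.
Others (A, B, C, D, E, F, G, I, J) are each worse than K on at least one objective.

H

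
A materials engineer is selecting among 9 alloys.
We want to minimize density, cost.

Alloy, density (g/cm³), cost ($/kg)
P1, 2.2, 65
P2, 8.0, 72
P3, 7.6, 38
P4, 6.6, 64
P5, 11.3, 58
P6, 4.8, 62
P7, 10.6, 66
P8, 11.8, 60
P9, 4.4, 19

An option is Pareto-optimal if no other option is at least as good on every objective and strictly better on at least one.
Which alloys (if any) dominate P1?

none

P2: worse on density (8.0 vs 2.2).
P3: worse on density (7.6 vs 2.2).
P4: worse on density (6.6 vs 2.2).
P5: worse on density (11.3 vs 2.2).
P6: worse on density (4.8 vs 2.2).
P7: worse on density (10.6 vs 2.2).
P8: worse on density (11.8 vs 2.2).
P9: worse on density (4.4 vs 2.2).
No option dominates P1.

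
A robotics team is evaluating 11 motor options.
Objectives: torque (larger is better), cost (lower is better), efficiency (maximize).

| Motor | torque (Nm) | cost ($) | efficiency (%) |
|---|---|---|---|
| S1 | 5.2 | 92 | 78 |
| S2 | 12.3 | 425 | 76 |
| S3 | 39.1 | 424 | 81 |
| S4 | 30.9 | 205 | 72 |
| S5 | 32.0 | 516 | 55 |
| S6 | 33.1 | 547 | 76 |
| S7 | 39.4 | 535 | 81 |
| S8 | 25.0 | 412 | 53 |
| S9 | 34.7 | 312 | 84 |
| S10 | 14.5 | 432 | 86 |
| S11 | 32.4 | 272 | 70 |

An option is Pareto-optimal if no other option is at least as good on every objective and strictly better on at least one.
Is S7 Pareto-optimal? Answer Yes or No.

Yes

S1: worse on torque (5.2 vs 39.4).
S2: worse on torque (12.3 vs 39.4).
S3: worse on torque (39.1 vs 39.4).
S4: worse on torque (30.9 vs 39.4).
S5: worse on torque (32.0 vs 39.4).
S6: worse on torque (33.1 vs 39.4).
S8: worse on torque (25.0 vs 39.4).
S9: worse on torque (34.7 vs 39.4).
S10: worse on torque (14.5 vs 39.4).
S11: worse on torque (32.4 vs 39.4).
No option is at least as good as S7 on every objective and strictly better on one.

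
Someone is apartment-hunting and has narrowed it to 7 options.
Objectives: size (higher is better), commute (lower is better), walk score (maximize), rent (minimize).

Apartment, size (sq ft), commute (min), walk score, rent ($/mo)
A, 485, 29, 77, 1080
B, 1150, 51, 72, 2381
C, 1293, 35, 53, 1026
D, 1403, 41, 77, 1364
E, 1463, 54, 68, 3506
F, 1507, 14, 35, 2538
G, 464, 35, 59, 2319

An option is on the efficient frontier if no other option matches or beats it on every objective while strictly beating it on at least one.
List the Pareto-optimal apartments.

A, C, D, E, F

A: not dominated.
B: dominated by D (size 1403≥1150, commute 41≤51, walk score 77≥72, rent 1364≤2381).
C: not dominated (best rent).
D: not dominated.
E: not dominated.
F: not dominated (best size).
G: dominated by A (size 485≥464, commute 29≤35, walk score 77≥59, rent 1080≤2319).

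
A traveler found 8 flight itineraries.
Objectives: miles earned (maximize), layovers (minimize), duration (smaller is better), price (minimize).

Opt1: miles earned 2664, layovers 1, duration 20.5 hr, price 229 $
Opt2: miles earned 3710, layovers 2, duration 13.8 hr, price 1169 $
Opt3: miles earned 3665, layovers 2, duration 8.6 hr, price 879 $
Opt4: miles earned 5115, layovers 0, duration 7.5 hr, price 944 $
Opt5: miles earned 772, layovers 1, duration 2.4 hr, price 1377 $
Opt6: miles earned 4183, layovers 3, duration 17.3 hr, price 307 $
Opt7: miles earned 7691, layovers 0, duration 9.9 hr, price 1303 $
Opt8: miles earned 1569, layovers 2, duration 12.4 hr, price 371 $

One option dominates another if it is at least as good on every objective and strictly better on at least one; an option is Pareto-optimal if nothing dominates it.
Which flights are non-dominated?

Opt1: not dominated (best price).
Opt2: dominated by Opt4 (miles earned 5115≥3710, layovers 0≤2, duration 7.5≤13.8, price 944≤1169).
Opt3: not dominated.
Opt4: not dominated.
Opt5: not dominated (best duration).
Opt6: not dominated.
Opt7: not dominated (best miles earned).
Opt8: not dominated.

Opt1, Opt3, Opt4, Opt5, Opt6, Opt7, Opt8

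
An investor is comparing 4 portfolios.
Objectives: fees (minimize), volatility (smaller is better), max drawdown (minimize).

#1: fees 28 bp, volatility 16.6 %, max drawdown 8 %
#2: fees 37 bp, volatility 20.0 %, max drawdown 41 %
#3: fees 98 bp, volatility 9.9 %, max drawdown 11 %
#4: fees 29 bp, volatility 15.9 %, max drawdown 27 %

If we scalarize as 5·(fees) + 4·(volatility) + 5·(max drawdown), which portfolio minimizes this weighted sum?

#1

#1: 5·28 + 4·16.6 + 5·8 = 246.4
#2: 5·37 + 4·20.0 + 5·41 = 470.0
#3: 5·98 + 4·9.9 + 5·11 = 584.6
#4: 5·29 + 4·15.9 + 5·27 = 343.6
Lowest: #1 at 246.4.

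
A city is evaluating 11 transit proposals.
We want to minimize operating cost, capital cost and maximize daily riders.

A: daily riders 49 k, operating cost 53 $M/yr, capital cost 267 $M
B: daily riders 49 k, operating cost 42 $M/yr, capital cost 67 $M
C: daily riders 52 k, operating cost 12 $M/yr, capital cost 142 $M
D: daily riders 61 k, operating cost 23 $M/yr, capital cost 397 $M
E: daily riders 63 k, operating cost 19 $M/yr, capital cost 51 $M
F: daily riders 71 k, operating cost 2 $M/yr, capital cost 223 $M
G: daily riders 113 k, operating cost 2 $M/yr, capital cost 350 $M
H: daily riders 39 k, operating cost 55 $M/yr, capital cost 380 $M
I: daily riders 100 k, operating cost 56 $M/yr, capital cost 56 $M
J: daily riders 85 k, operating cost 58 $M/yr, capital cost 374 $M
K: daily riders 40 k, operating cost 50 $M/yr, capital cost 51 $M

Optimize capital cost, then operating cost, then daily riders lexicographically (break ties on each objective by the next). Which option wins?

First minimize capital cost: best is 51, kept {E, K}.
Then minimize operating cost: best is 19, kept {E}.

E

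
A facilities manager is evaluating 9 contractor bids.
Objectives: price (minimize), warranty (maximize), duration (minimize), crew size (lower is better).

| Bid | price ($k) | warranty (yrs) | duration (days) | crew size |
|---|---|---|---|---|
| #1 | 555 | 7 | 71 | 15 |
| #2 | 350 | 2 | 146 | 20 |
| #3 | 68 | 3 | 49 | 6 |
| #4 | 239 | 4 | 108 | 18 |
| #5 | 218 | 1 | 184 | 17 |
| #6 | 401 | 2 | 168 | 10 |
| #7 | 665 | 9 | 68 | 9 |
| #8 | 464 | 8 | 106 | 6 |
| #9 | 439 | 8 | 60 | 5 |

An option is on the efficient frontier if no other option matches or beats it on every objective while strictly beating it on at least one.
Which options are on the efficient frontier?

#3, #4, #7, #9

#1: dominated by #9 (price 439≤555, warranty 8≥7, duration 60≤71, crew size 5≤15).
#2: dominated by #3 (price 68≤350, warranty 3≥2, duration 49≤146, crew size 6≤20).
#3: not dominated (best price).
#4: not dominated.
#5: dominated by #3 (price 68≤218, warranty 3≥1, duration 49≤184, crew size 6≤17).
#6: dominated by #3 (price 68≤401, warranty 3≥2, duration 49≤168, crew size 6≤10).
#7: not dominated (best warranty).
#8: dominated by #9 (price 439≤464, warranty 8≥8, duration 60≤106, crew size 5≤6).
#9: not dominated (best crew size).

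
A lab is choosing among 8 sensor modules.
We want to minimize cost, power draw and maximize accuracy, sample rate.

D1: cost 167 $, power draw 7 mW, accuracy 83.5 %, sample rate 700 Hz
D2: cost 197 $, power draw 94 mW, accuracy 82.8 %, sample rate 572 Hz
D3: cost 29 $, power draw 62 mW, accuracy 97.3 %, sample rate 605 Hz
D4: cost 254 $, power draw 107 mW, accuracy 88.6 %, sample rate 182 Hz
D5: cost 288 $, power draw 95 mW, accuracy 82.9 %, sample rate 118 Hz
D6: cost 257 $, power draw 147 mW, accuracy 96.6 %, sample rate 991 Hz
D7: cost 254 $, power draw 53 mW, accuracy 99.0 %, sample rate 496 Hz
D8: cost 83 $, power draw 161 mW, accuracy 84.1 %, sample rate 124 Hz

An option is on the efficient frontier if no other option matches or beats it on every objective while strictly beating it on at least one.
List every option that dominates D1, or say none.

D2: worse on cost (197 vs 167).
D3: worse on power draw (62 vs 7).
D4: worse on cost (254 vs 167).
D5: worse on cost (288 vs 167).
D6: worse on cost (257 vs 167).
D7: worse on cost (254 vs 167).
D8: worse on power draw (161 vs 7).
No option dominates D1.

none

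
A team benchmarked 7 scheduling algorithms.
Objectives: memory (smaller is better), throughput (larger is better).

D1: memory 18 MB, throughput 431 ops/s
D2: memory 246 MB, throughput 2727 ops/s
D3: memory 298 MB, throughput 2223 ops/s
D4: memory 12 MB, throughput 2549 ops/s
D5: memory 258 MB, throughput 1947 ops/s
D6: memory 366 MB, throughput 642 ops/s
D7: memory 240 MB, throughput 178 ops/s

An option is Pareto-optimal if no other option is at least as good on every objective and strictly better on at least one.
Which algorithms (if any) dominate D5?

D2, D4

D2: memory 246≤258, throughput 2727≥1947 — dominates D5.
D4: memory 12≤258, throughput 2549≥1947 — dominates D5.
Others (D1, D3, D6, D7) are each worse than D5 on at least one objective.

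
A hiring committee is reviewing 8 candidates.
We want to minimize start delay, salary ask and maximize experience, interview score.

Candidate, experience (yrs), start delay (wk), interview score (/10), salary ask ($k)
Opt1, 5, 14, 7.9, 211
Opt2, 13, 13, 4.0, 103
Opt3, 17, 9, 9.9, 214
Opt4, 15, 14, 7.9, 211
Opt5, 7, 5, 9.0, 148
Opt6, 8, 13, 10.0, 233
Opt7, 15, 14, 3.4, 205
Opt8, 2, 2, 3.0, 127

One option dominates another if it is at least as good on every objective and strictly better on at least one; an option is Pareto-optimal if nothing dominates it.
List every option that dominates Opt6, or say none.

none

Opt1: worse on experience (5 vs 8).
Opt2: worse on interview score (4.0 vs 10.0).
Opt3: worse on interview score (9.9 vs 10.0).
Opt4: worse on start delay (14 vs 13).
Opt5: worse on experience (7 vs 8).
Opt7: worse on start delay (14 vs 13).
Opt8: worse on experience (2 vs 8).
No option dominates Opt6.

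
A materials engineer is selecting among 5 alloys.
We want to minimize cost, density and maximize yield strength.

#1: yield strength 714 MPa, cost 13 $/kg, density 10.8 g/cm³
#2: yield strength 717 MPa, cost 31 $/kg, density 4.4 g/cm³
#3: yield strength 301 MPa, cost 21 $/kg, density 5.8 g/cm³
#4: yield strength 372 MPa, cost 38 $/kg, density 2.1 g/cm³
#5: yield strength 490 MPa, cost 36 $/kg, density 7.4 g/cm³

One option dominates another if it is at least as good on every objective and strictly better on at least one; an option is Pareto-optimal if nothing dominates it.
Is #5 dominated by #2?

Yes

#2 vs #5: yield strength 717≥490, cost 31≤36, density 4.4≤7.4 — #2 is at least as good on every objective with at least one strict improvement.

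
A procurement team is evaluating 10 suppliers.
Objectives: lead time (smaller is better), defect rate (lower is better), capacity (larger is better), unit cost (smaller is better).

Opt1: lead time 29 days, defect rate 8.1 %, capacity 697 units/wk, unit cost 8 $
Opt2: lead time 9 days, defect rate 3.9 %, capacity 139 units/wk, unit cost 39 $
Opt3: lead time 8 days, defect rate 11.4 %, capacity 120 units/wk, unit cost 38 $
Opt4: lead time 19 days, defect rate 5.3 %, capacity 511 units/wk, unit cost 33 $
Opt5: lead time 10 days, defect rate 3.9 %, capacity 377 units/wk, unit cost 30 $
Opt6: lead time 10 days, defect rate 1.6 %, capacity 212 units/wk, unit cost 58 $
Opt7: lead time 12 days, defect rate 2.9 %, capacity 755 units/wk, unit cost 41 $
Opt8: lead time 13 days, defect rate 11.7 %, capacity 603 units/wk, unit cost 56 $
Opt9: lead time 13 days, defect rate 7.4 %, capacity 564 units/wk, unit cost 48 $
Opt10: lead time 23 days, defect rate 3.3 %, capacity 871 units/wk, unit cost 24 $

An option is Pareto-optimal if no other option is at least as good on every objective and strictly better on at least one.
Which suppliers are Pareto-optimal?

Opt1, Opt2, Opt3, Opt4, Opt5, Opt6, Opt7, Opt10

Opt1: not dominated (best unit cost).
Opt2: not dominated.
Opt3: not dominated (best lead time).
Opt4: not dominated.
Opt5: not dominated.
Opt6: not dominated (best defect rate).
Opt7: not dominated.
Opt8: dominated by Opt7 (lead time 12≤13, defect rate 2.9≤11.7, capacity 755≥603, unit cost 41≤56).
Opt9: dominated by Opt7 (lead time 12≤13, defect rate 2.9≤7.4, capacity 755≥564, unit cost 41≤48).
Opt10: not dominated (best capacity).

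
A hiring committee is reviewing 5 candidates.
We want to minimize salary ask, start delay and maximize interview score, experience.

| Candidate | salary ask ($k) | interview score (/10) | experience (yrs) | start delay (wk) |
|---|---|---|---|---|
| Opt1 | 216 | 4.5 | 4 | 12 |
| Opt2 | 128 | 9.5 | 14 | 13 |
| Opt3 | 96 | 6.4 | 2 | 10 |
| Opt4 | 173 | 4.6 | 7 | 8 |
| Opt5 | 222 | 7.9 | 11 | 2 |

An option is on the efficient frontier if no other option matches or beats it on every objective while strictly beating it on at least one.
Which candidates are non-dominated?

Opt2, Opt3, Opt4, Opt5

Opt1: dominated by Opt4 (salary ask 173≤216, interview score 4.6≥4.5, experience 7≥4, start delay 8≤12).
Opt2: not dominated (best interview score).
Opt3: not dominated (best salary ask).
Opt4: not dominated.
Opt5: not dominated (best start delay).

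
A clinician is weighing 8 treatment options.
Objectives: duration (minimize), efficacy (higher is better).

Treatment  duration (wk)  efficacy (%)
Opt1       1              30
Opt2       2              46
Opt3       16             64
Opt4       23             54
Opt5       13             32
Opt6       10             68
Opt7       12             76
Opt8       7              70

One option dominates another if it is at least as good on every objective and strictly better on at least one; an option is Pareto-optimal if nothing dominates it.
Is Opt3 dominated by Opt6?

Yes

Opt6 vs Opt3: duration 10≤16, efficacy 68≥64 — Opt6 is at least as good on every objective with at least one strict improvement.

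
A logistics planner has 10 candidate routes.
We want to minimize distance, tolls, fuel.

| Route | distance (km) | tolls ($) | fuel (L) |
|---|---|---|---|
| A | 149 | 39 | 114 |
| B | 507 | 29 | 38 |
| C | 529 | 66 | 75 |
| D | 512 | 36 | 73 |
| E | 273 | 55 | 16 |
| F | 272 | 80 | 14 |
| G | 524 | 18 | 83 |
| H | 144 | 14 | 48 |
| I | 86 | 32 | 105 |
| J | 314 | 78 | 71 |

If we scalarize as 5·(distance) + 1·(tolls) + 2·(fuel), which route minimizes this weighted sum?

A: 5·149 + 1·39 + 2·114 = 1012
B: 5·507 + 1·29 + 2·38 = 2640
C: 5·529 + 1·66 + 2·75 = 2861
D: 5·512 + 1·36 + 2·73 = 2742
E: 5·273 + 1·55 + 2·16 = 1452
F: 5·272 + 1·80 + 2·14 = 1468
G: 5·524 + 1·18 + 2·83 = 2804
H: 5·144 + 1·14 + 2·48 = 830
I: 5·86 + 1·32 + 2·105 = 672
J: 5·314 + 1·78 + 2·71 = 1790
Lowest: I at 672.

I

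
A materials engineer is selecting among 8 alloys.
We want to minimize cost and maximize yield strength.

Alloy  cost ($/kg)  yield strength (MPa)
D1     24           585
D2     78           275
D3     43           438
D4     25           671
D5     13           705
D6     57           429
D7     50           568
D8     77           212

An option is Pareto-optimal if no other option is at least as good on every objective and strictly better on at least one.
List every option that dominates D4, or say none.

D5

D5: cost 13≤25, yield strength 705≥671 — dominates D4.
Others (D1, D2, D3, D6, D7, D8) are each worse than D4 on at least one objective.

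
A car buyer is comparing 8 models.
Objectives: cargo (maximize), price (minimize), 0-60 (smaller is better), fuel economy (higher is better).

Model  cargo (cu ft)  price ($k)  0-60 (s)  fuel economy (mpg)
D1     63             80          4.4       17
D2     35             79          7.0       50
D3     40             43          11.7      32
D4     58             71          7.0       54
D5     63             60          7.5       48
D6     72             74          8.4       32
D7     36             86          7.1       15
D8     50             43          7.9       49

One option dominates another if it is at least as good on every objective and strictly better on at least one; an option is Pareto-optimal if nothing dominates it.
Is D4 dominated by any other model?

D1: worse on price (80 vs 71).
D2: worse on cargo (35 vs 58).
D3: worse on cargo (40 vs 58).
D5: worse on 0-60 (7.5 vs 7.0).
D6: worse on price (74 vs 71).
D7: worse on cargo (36 vs 58).
D8: worse on cargo (50 vs 58).
No option is at least as good as D4 on every objective and strictly better on one.

No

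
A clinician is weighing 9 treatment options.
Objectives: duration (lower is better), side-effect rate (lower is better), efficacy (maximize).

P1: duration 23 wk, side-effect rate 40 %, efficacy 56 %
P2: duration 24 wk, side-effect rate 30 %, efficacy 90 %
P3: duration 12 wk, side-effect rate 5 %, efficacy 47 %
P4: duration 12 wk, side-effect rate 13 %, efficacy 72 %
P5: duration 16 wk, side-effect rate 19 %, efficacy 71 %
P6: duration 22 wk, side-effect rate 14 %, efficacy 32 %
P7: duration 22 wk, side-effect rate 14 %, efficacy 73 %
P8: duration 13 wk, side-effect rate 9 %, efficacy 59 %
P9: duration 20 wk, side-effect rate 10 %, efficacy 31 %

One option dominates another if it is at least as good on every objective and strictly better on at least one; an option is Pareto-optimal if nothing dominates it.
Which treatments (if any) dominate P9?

P3: duration 12≤20, side-effect rate 5≤10, efficacy 47≥31 — dominates P9.
P8: duration 13≤20, side-effect rate 9≤10, efficacy 59≥31 — dominates P9.
Others (P1, P2, P4, P5, P6, P7) are each worse than P9 on at least one objective.

P3, P8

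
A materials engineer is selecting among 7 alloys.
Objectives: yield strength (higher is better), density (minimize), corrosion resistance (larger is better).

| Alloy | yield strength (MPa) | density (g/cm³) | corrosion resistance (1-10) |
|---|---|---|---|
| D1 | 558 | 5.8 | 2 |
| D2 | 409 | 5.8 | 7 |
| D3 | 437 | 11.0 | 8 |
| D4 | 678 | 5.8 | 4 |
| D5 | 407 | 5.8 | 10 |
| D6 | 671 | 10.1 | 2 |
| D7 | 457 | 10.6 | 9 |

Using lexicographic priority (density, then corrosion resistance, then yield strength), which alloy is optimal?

D5

First minimize density: best is 5.8, kept {D1, D2, D4, D5}.
Then maximize corrosion resistance: best is 10, kept {D5}.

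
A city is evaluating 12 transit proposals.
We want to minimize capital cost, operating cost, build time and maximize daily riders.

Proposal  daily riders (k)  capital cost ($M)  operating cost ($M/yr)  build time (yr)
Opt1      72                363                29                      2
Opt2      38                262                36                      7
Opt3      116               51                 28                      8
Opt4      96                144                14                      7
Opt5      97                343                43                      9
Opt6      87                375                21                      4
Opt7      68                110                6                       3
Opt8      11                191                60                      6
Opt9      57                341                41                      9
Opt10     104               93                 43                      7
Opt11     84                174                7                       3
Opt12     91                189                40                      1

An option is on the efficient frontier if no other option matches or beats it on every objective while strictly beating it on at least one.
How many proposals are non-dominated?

Opt1: not dominated.
Opt2: dominated by Opt4 (daily riders 96≥38, capital cost 144≤262, operating cost 14≤36, build time 7≤7).
Opt3: not dominated (best daily riders).
Opt4: not dominated.
Opt5: dominated by Opt3 (daily riders 116≥97, capital cost 51≤343, operating cost 28≤43, build time 8≤9).
Opt6: not dominated.
Opt7: not dominated (best operating cost).
Opt8: dominated by Opt7 (daily riders 68≥11, capital cost 110≤191, operating cost 6≤60, build time 3≤6).
Opt9: dominated by Opt3 (daily riders 116≥57, capital cost 51≤341, operating cost 28≤41, build time 8≤9).
Opt10: not dominated.
Opt11: not dominated.
Opt12: not dominated (best build time).
Pareto-optimal: Opt1, Opt3, Opt4, Opt6, Opt7, Opt10, Opt11, Opt12 → 8.

8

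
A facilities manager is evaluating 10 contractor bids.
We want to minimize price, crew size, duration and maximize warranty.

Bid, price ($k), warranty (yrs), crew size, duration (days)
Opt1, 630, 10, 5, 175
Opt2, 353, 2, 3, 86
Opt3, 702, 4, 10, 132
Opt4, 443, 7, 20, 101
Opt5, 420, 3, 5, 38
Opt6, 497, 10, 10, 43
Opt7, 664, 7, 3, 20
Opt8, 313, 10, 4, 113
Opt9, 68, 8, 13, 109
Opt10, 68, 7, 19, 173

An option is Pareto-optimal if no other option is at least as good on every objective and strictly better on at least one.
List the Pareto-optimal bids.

Opt2, Opt4, Opt5, Opt6, Opt7, Opt8, Opt9

Opt1: dominated by Opt8 (price 313≤630, warranty 10≥10, crew size 4≤5, duration 113≤175).
Opt2: not dominated.
Opt3: dominated by Opt6 (price 497≤702, warranty 10≥4, crew size 10≤10, duration 43≤132).
Opt4: not dominated.
Opt5: not dominated.
Opt6: not dominated.
Opt7: not dominated (best duration).
Opt8: not dominated.
Opt9: not dominated.
Opt10: dominated by Opt9 (price 68≤68, warranty 8≥7, crew size 13≤19, duration 109≤173).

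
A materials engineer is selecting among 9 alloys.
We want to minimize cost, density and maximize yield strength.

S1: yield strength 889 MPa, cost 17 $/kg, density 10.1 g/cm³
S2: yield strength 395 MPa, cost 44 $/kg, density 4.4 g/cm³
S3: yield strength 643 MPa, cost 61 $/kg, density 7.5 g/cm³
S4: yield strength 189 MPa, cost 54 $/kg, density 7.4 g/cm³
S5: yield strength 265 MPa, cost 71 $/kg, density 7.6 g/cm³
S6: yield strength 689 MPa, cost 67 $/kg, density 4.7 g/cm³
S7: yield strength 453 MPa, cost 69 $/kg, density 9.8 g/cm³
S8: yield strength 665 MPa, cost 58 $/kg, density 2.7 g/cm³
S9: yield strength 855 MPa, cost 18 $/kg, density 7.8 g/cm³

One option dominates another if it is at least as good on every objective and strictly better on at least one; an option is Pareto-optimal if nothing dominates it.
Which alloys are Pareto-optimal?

S1, S2, S6, S8, S9

S1: not dominated (best yield strength).
S2: not dominated.
S3: dominated by S8 (yield strength 665≥643, cost 58≤61, density 2.7≤7.5).
S4: dominated by S2 (yield strength 395≥189, cost 44≤54, density 4.4≤7.4).
S5: dominated by S2 (yield strength 395≥265, cost 44≤71, density 4.4≤7.6).
S6: not dominated.
S7: dominated by S3 (yield strength 643≥453, cost 61≤69, density 7.5≤9.8).
S8: not dominated (best density).
S9: not dominated.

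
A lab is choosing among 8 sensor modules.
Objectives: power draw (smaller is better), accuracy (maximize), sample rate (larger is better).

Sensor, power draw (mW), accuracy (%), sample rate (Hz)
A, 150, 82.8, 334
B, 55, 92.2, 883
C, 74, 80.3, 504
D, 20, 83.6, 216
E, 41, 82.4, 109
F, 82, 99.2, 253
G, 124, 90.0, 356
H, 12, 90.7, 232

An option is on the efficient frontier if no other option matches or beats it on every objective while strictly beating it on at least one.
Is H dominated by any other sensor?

No

A: worse on power draw (150 vs 12).
B: worse on power draw (55 vs 12).
C: worse on power draw (74 vs 12).
D: worse on power draw (20 vs 12).
E: worse on power draw (41 vs 12).
F: worse on power draw (82 vs 12).
G: worse on power draw (124 vs 12).
No option is at least as good as H on every objective and strictly better on one.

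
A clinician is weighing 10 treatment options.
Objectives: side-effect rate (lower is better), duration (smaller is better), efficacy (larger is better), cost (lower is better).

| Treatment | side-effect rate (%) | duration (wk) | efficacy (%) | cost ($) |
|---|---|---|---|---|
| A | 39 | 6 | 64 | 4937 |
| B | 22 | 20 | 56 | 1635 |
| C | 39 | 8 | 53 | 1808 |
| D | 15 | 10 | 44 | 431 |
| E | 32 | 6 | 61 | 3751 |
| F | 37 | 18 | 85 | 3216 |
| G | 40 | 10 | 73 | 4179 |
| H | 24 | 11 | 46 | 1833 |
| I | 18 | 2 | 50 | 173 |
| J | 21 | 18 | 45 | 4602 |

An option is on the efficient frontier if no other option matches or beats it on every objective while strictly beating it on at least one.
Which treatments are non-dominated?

A: not dominated.
B: not dominated.
C: not dominated.
D: not dominated (best side-effect rate).
E: not dominated.
F: not dominated (best efficacy).
G: not dominated.
H: dominated by I (side-effect rate 18≤24, duration 2≤11, efficacy 50≥46, cost 173≤1833).
I: not dominated (best duration).
J: dominated by I (side-effect rate 18≤21, duration 2≤18, efficacy 50≥45, cost 173≤4602).

A, B, C, D, E, F, G, I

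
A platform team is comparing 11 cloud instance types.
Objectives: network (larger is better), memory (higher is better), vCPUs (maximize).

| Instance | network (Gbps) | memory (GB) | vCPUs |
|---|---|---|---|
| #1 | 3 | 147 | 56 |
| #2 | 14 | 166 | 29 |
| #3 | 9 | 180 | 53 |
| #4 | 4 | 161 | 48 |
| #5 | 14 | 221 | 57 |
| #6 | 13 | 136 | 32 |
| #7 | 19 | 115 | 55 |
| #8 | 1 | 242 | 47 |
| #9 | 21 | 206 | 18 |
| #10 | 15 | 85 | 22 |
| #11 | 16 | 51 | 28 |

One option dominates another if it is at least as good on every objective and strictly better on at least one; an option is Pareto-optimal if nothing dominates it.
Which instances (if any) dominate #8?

#1: worse on memory (147 vs 242).
#2: worse on memory (166 vs 242).
#3: worse on memory (180 vs 242).
#4: worse on memory (161 vs 242).
#5: worse on memory (221 vs 242).
#6: worse on memory (136 vs 242).
#7: worse on memory (115 vs 242).
#9: worse on memory (206 vs 242).
#10: worse on memory (85 vs 242).
#11: worse on memory (51 vs 242).
No option dominates #8.

none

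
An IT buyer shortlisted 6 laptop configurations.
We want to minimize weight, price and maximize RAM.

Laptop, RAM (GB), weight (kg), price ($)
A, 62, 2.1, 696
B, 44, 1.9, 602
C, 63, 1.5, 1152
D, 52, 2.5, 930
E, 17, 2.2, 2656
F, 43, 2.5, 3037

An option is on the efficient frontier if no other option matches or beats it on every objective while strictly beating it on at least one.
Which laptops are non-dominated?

A, B, C

A: not dominated.
B: not dominated (best price).
C: not dominated (best RAM).
D: dominated by A (RAM 62≥52, weight 2.1≤2.5, price 696≤930).
E: dominated by A (RAM 62≥17, weight 2.1≤2.2, price 696≤2656).
F: dominated by A (RAM 62≥43, weight 2.1≤2.5, price 696≤3037).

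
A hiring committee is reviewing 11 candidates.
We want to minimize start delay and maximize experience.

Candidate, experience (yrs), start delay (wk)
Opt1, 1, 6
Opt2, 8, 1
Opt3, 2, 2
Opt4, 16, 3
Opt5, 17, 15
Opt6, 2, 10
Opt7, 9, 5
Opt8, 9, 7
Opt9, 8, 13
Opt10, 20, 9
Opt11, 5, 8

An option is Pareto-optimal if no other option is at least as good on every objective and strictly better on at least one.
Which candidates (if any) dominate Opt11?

Opt2, Opt4, Opt7, Opt8

Opt2: experience 8≥5, start delay 1≤8 — dominates Opt11.
Opt4: experience 16≥5, start delay 3≤8 — dominates Opt11.
Opt7: experience 9≥5, start delay 5≤8 — dominates Opt11.
Opt8: experience 9≥5, start delay 7≤8 — dominates Opt11.
Others (Opt1, Opt3, Opt5, Opt6, Opt9, Opt10) are each worse than Opt11 on at least one objective.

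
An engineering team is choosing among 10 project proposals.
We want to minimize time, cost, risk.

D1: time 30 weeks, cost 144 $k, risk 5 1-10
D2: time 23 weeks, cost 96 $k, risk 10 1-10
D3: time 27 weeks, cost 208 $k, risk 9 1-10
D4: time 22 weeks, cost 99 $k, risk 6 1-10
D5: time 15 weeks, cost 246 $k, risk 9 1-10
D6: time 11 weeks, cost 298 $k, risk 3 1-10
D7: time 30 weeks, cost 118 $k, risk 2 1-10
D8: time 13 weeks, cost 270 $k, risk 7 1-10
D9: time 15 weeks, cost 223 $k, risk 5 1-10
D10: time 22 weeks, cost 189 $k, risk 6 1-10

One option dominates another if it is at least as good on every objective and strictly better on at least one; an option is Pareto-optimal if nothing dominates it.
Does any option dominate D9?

No

D1: worse on time (30 vs 15).
D2: worse on time (23 vs 15).
D3: worse on time (27 vs 15).
D4: worse on time (22 vs 15).
D5: worse on cost (246 vs 223).
D6: worse on cost (298 vs 223).
D7: worse on time (30 vs 15).
D8: worse on cost (270 vs 223).
D10: worse on time (22 vs 15).
No option is at least as good as D9 on every objective and strictly better on one.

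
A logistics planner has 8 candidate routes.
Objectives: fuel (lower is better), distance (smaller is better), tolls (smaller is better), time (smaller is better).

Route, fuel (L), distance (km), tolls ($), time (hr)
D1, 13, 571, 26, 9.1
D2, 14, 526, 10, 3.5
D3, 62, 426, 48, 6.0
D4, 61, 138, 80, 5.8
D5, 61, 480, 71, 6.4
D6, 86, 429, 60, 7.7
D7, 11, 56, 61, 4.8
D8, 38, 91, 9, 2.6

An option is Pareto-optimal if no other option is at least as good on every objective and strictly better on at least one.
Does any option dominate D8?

D1: worse on distance (571 vs 91).
D2: worse on distance (526 vs 91).
D3: worse on fuel (62 vs 38).
D4: worse on fuel (61 vs 38).
D5: worse on fuel (61 vs 38).
D6: worse on fuel (86 vs 38).
D7: worse on tolls (61 vs 9).
No option is at least as good as D8 on every objective and strictly better on one.

No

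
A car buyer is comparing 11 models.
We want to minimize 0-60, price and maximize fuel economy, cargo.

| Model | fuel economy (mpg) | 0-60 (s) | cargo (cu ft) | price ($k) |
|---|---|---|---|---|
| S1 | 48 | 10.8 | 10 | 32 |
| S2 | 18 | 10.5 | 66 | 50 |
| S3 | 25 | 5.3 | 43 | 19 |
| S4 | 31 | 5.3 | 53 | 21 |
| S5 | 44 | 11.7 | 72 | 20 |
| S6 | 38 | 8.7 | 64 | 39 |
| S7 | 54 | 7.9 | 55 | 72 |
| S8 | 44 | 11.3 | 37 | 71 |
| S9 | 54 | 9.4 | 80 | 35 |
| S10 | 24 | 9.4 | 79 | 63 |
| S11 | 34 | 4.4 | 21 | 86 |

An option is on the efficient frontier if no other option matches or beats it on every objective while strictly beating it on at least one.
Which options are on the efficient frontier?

S1, S3, S4, S5, S6, S7, S9, S11

S1: not dominated.
S2: dominated by S9 (fuel economy 54≥18, 0-60 9.4≤10.5, cargo 80≥66, price 35≤50).
S3: not dominated (best price).
S4: not dominated.
S5: not dominated.
S6: not dominated.
S7: not dominated.
S8: dominated by S9 (fuel economy 54≥44, 0-60 9.4≤11.3, cargo 80≥37, price 35≤71).
S9: not dominated (best cargo).
S10: dominated by S9 (fuel economy 54≥24, 0-60 9.4≤9.4, cargo 80≥79, price 35≤63).
S11: not dominated (best 0-60).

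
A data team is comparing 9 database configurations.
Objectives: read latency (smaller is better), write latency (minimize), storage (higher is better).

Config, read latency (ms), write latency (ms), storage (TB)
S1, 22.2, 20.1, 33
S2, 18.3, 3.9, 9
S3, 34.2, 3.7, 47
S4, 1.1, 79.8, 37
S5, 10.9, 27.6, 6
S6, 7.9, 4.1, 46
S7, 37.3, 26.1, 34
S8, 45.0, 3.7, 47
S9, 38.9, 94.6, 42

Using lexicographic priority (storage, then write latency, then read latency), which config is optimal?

First maximize storage: best is 47, kept {S3, S8}.
Then minimize write latency: best is 3.7, kept {S3, S8}.
Then minimize read latency: best is 34.2, kept {S3}.

S3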